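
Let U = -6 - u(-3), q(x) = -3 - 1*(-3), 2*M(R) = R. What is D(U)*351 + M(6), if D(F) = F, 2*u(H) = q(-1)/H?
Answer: -2103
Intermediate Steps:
M(R) = R/2
q(x) = 0 (q(x) = -3 + 3 = 0)
u(H) = 0 (u(H) = (0/H)/2 = (1/2)*0 = 0)
U = -6 (U = -6 - 1*0 = -6 + 0 = -6)
D(U)*351 + M(6) = -6*351 + (1/2)*6 = -2106 + 3 = -2103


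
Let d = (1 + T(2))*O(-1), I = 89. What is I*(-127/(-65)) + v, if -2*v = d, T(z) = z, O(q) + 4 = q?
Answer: 23581/130 ≈ 181.39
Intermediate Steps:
O(q) = -4 + q
d = -15 (d = (1 + 2)*(-4 - 1) = 3*(-5) = -15)
v = 15/2 (v = -½*(-15) = 15/2 ≈ 7.5000)
I*(-127/(-65)) + v = 89*(-127/(-65)) + 15/2 = 89*(-127*(-1/65)) + 15/2 = 89*(127/65) + 15/2 = 11303/65 + 15/2 = 23581/130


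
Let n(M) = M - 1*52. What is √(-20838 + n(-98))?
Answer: 6*I*√583 ≈ 144.87*I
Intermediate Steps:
n(M) = -52 + M (n(M) = M - 52 = -52 + M)
√(-20838 + n(-98)) = √(-20838 + (-52 - 98)) = √(-20838 - 150) = √(-20988) = 6*I*√583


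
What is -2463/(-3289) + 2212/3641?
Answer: 1476641/1088659 ≈ 1.3564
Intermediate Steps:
-2463/(-3289) + 2212/3641 = -2463*(-1/3289) + 2212*(1/3641) = 2463/3289 + 2212/3641 = 1476641/1088659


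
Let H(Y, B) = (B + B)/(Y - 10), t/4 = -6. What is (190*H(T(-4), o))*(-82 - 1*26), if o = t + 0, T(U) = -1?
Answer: -984960/11 ≈ -89542.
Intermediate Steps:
t = -24 (t = 4*(-6) = -24)
o = -24 (o = -24 + 0 = -24)
H(Y, B) = 2*B/(-10 + Y) (H(Y, B) = (2*B)/(-10 + Y) = 2*B/(-10 + Y))
(190*H(T(-4), o))*(-82 - 1*26) = (190*(2*(-24)/(-10 - 1)))*(-82 - 1*26) = (190*(2*(-24)/(-11)))*(-82 - 26) = (190*(2*(-24)*(-1/11)))*(-108) = (190*(48/11))*(-108) = (9120/11)*(-108) = -984960/11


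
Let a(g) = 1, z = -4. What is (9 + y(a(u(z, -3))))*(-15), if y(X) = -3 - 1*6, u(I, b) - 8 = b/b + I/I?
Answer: 0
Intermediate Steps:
u(I, b) = 10 (u(I, b) = 8 + (b/b + I/I) = 8 + (1 + 1) = 8 + 2 = 10)
y(X) = -9 (y(X) = -3 - 6 = -9)
(9 + y(a(u(z, -3))))*(-15) = (9 - 9)*(-15) = 0*(-15) = 0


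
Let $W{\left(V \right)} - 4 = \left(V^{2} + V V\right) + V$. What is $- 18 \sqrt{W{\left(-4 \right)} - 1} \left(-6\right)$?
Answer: $108 \sqrt{31} \approx 601.32$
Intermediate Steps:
$W{\left(V \right)} = 4 + V + 2 V^{2}$ ($W{\left(V \right)} = 4 + \left(\left(V^{2} + V V\right) + V\right) = 4 + \left(\left(V^{2} + V^{2}\right) + V\right) = 4 + \left(2 V^{2} + V\right) = 4 + \left(V + 2 V^{2}\right) = 4 + V + 2 V^{2}$)
$- 18 \sqrt{W{\left(-4 \right)} - 1} \left(-6\right) = - 18 \sqrt{\left(4 - 4 + 2 \left(-4\right)^{2}\right) - 1} \left(-6\right) = - 18 \sqrt{\left(4 - 4 + 2 \cdot 16\right) - 1} \left(-6\right) = - 18 \sqrt{\left(4 - 4 + 32\right) - 1} \left(-6\right) = - 18 \sqrt{32 - 1} \left(-6\right) = - 18 \sqrt{31} \left(-6\right) = 108 \sqrt{31}$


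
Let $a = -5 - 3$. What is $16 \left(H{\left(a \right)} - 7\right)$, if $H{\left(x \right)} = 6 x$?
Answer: $-880$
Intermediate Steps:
$a = -8$
$16 \left(H{\left(a \right)} - 7\right) = 16 \left(6 \left(-8\right) - 7\right) = 16 \left(-48 - 7\right) = 16 \left(-55\right) = -880$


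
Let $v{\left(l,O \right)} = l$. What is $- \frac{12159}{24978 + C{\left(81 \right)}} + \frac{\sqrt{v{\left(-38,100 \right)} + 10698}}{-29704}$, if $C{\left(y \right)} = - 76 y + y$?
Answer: $- \frac{4053}{6301} - \frac{\sqrt{2665}}{14852} \approx -0.64671$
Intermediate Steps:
$C{\left(y \right)} = - 75 y$
$- \frac{12159}{24978 + C{\left(81 \right)}} + \frac{\sqrt{v{\left(-38,100 \right)} + 10698}}{-29704} = - \frac{12159}{24978 - 6075} + \frac{\sqrt{-38 + 10698}}{-29704} = - \frac{12159}{24978 - 6075} + \sqrt{10660} \left(- \frac{1}{29704}\right) = - \frac{12159}{18903} + 2 \sqrt{2665} \left(- \frac{1}{29704}\right) = \left(-12159\right) \frac{1}{18903} - \frac{\sqrt{2665}}{14852} = - \frac{4053}{6301} - \frac{\sqrt{2665}}{14852}$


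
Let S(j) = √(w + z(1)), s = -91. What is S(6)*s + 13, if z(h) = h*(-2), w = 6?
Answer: -169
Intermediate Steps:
z(h) = -2*h
S(j) = 2 (S(j) = √(6 - 2*1) = √(6 - 2) = √4 = 2)
S(6)*s + 13 = 2*(-91) + 13 = -182 + 13 = -169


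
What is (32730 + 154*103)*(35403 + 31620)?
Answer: 3256781616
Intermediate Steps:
(32730 + 154*103)*(35403 + 31620) = (32730 + 15862)*67023 = 48592*67023 = 3256781616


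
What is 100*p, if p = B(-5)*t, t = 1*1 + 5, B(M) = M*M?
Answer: 15000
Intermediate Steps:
B(M) = M²
t = 6 (t = 1 + 5 = 6)
p = 150 (p = (-5)²*6 = 25*6 = 150)
100*p = 100*150 = 15000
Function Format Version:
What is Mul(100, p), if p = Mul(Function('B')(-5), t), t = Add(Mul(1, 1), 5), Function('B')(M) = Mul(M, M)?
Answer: 15000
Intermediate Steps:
Function('B')(M) = Pow(M, 2)
t = 6 (t = Add(1, 5) = 6)
p = 150 (p = Mul(Pow(-5, 2), 6) = Mul(25, 6) = 150)
Mul(100, p) = Mul(100, 150) = 15000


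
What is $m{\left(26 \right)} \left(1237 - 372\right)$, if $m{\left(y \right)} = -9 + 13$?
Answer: $3460$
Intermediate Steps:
$m{\left(y \right)} = 4$
$m{\left(26 \right)} \left(1237 - 372\right) = 4 \left(1237 - 372\right) = 4 \cdot 865 = 3460$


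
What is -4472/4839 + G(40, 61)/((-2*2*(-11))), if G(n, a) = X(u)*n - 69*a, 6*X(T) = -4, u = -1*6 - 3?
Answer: -20693159/212916 ≈ -97.189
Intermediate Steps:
u = -9 (u = -6 - 3 = -9)
X(T) = -⅔ (X(T) = (⅙)*(-4) = -⅔)
G(n, a) = -69*a - 2*n/3 (G(n, a) = -2*n/3 - 69*a = -69*a - 2*n/3)
-4472/4839 + G(40, 61)/((-2*2*(-11))) = -4472/4839 + (-69*61 - ⅔*40)/((-2*2*(-11))) = -4472*1/4839 + (-4209 - 80/3)/((-4*(-11))) = -4472/4839 - 12707/3/44 = -4472/4839 - 12707/3*1/44 = -4472/4839 - 12707/132 = -20693159/212916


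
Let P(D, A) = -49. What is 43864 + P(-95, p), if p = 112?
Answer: 43815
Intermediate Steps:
43864 + P(-95, p) = 43864 - 49 = 43815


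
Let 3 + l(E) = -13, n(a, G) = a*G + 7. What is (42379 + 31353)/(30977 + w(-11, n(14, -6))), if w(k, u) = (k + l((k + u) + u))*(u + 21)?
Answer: 73732/32489 ≈ 2.2694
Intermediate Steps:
n(a, G) = 7 + G*a (n(a, G) = G*a + 7 = 7 + G*a)
l(E) = -16 (l(E) = -3 - 13 = -16)
w(k, u) = (-16 + k)*(21 + u) (w(k, u) = (k - 16)*(u + 21) = (-16 + k)*(21 + u))
(42379 + 31353)/(30977 + w(-11, n(14, -6))) = (42379 + 31353)/(30977 + (-336 - 16*(7 - 6*14) + 21*(-11) - 11*(7 - 6*14))) = 73732/(30977 + (-336 - 16*(7 - 84) - 231 - 11*(7 - 84))) = 73732/(30977 + (-336 - 16*(-77) - 231 - 11*(-77))) = 73732/(30977 + (-336 + 1232 - 231 + 847)) = 73732/(30977 + 1512) = 73732/32489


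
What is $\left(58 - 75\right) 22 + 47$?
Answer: $-327$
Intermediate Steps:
$\left(58 - 75\right) 22 + 47 = \left(-17\right) 22 + 47 = -374 + 47 = -327$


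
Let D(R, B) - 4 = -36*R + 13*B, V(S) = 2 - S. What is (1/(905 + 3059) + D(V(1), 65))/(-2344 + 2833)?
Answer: 3222733/1938396 ≈ 1.6626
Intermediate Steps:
D(R, B) = 4 - 36*R + 13*B (D(R, B) = 4 + (-36*R + 13*B) = 4 - 36*R + 13*B)
(1/(905 + 3059) + D(V(1), 65))/(-2344 + 2833) = (1/(905 + 3059) + (4 - 36*(2 - 1*1) + 13*65))/(-2344 + 2833) = (1/3964 + (4 - 36*(2 - 1) + 845))/489 = (1/3964 + (4 - 36*1 + 845))*(1/489) = (1/3964 + (4 - 36 + 845))*(1/489) = (1/3964 + 813)*(1/489) = (3222733/3964)*(1/489) = 3222733/1938396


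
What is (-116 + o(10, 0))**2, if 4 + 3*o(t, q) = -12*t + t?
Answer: 23716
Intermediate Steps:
o(t, q) = -4/3 - 11*t/3 (o(t, q) = -4/3 + (-12*t + t)/3 = -4/3 + (-11*t)/3 = -4/3 - 11*t/3)
(-116 + o(10, 0))**2 = (-116 + (-4/3 - 11/3*10))**2 = (-116 + (-4/3 - 110/3))**2 = (-116 - 38)**2 = (-154)**2 = 23716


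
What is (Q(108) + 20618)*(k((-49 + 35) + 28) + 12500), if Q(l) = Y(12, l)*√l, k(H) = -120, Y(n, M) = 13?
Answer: 255250840 + 965640*√3 ≈ 2.5692e+8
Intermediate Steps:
Q(l) = 13*√l
(Q(108) + 20618)*(k((-49 + 35) + 28) + 12500) = (13*√108 + 20618)*(-120 + 12500) = (13*(6*√3) + 20618)*12380 = (78*√3 + 20618)*12380 = (20618 + 78*√3)*12380 = 255250840 + 965640*√3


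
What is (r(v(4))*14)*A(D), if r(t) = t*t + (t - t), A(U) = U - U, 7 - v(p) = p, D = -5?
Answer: 0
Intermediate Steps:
v(p) = 7 - p
A(U) = 0
r(t) = t² (r(t) = t² + 0 = t²)
(r(v(4))*14)*A(D) = ((7 - 1*4)²*14)*0 = ((7 - 4)²*14)*0 = (3²*14)*0 = (9*14)*0 = 126*0 = 0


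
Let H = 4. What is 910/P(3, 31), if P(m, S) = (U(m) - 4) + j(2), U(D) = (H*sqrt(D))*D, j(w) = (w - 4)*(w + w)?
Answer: 455/12 + 455*sqrt(3)/12 ≈ 103.59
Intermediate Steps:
j(w) = 2*w*(-4 + w) (j(w) = (-4 + w)*(2*w) = 2*w*(-4 + w))
U(D) = 4*D**(3/2) (U(D) = (4*sqrt(D))*D = 4*D**(3/2))
P(m, S) = -12 + 4*m**(3/2) (P(m, S) = (4*m**(3/2) - 4) + 2*2*(-4 + 2) = (-4 + 4*m**(3/2)) + 2*2*(-2) = (-4 + 4*m**(3/2)) - 8 = -12 + 4*m**(3/2))
910/P(3, 31) = 910/(-12 + 4*3**(3/2)) = 910/(-12 + 4*(3*sqrt(3))) = 910/(-12 + 12*sqrt(3))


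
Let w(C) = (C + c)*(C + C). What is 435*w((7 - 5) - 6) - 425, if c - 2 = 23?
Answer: -73505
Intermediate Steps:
c = 25 (c = 2 + 23 = 25)
w(C) = 2*C*(25 + C) (w(C) = (C + 25)*(C + C) = (25 + C)*(2*C) = 2*C*(25 + C))
435*w((7 - 5) - 6) - 425 = 435*(2*((7 - 5) - 6)*(25 + ((7 - 5) - 6))) - 425 = 435*(2*(2 - 6)*(25 + (2 - 6))) - 425 = 435*(2*(-4)*(25 - 4)) - 425 = 435*(2*(-4)*21) - 425 = 435*(-168) - 425 = -73080 - 425 = -73505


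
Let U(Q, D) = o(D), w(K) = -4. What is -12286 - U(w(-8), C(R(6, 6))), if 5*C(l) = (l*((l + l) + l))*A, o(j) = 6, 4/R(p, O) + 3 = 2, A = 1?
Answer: -12292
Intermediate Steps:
R(p, O) = -4 (R(p, O) = 4/(-3 + 2) = 4/(-1) = 4*(-1) = -4)
C(l) = 3*l²/5 (C(l) = ((l*((l + l) + l))*1)/5 = ((l*(2*l + l))*1)/5 = ((l*(3*l))*1)/5 = ((3*l²)*1)/5 = (3*l²)/5 = 3*l²/5)
U(Q, D) = 6
-12286 - U(w(-8), C(R(6, 6))) = -12286 - 1*6 = -12286 - 6 = -12292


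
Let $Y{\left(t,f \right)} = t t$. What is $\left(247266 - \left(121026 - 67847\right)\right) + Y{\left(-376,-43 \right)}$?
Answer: $335463$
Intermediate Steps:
$Y{\left(t,f \right)} = t^{2}$
$\left(247266 - \left(121026 - 67847\right)\right) + Y{\left(-376,-43 \right)} = \left(247266 - \left(121026 - 67847\right)\right) + \left(-376\right)^{2} = \left(247266 - 53179\right) + 141376 = 194087 + 141376 = 335463$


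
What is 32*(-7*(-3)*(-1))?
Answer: -672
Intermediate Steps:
32*(-7*(-3)*(-1)) = 32*(21*(-1)) = 32*(-21) = -672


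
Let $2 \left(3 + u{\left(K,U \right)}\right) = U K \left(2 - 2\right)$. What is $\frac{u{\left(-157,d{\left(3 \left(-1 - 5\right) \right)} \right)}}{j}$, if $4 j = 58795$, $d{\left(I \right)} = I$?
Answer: $- \frac{12}{58795} \approx -0.0002041$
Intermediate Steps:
$j = \frac{58795}{4}$ ($j = \frac{1}{4} \cdot 58795 = \frac{58795}{4} \approx 14699.0$)
$u{\left(K,U \right)} = -3$ ($u{\left(K,U \right)} = -3 + \frac{U K \left(2 - 2\right)}{2} = -3 + \frac{K U \left(2 - 2\right)}{2} = -3 + \frac{K U 0}{2} = -3 + \frac{1}{2} \cdot 0 = -3 + 0 = -3$)
$\frac{u{\left(-157,d{\left(3 \left(-1 - 5\right) \right)} \right)}}{j} = - \frac{3}{\frac{58795}{4}} = \left(-3\right) \frac{4}{58795} = - \frac{12}{58795}$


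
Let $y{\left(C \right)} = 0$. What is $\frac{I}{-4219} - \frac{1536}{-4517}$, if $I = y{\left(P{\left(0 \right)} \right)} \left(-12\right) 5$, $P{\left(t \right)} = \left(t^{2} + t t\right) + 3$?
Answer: $\frac{1536}{4517} \approx 0.34005$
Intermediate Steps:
$P{\left(t \right)} = 3 + 2 t^{2}$ ($P{\left(t \right)} = \left(t^{2} + t^{2}\right) + 3 = 2 t^{2} + 3 = 3 + 2 t^{2}$)
$I = 0$ ($I = 0 \left(-12\right) 5 = 0 \cdot 5 = 0$)
$\frac{I}{-4219} - \frac{1536}{-4517} = \frac{0}{-4219} - \frac{1536}{-4517} = 0 \left(- \frac{1}{4219}\right) - - \frac{1536}{4517} = 0 + \frac{1536}{4517} = \frac{1536}{4517}$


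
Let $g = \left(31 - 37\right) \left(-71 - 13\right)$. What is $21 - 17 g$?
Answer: $-8547$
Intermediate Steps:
$g = 504$ ($g = \left(-6\right) \left(-84\right) = 504$)
$21 - 17 g = 21 - 8568 = -8547$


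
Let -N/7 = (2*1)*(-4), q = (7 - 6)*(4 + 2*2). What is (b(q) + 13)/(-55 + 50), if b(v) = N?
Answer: -69/5 ≈ -13.800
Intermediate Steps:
q = 8 (q = 1*(4 + 4) = 1*8 = 8)
N = 56 (N = -7*2*1*(-4) = -14*(-4) = -7*(-8) = 56)
b(v) = 56
(b(q) + 13)/(-55 + 50) = (56 + 13)/(-55 + 50) = 69/(-5) = -⅕*69 = -69/5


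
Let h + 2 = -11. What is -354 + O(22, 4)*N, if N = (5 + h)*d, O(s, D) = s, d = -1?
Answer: -178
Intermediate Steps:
h = -13 (h = -2 - 11 = -13)
N = 8 (N = (5 - 13)*(-1) = -8*(-1) = 8)
-354 + O(22, 4)*N = -354 + 22*8 = -354 + 176 = -178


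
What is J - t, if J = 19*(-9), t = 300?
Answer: -471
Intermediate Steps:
J = -171
J - t = -171 - 1*300 = -171 - 300 = -471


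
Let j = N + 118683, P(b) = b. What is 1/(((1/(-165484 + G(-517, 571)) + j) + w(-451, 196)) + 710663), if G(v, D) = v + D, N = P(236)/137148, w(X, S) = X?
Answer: 5672098410/4701574021283033 ≈ 1.2064e-6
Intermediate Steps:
N = 59/34287 (N = 236/137148 = 236*(1/137148) = 59/34287 ≈ 0.0017208)
G(v, D) = D + v
j = 4069284080/34287 (j = 59/34287 + 118683 = 4069284080/34287 ≈ 1.1868e+5)
1/(((1/(-165484 + G(-517, 571)) + j) + w(-451, 196)) + 710663) = 1/(((1/(-165484 + (571 - 517)) + 4069284080/34287) - 451) + 710663) = 1/(((1/(-165484 + 54) + 4069284080/34287) - 451) + 710663) = 1/(((1/(-165430) + 4069284080/34287) - 451) + 710663) = 1/(((-1/165430 + 4069284080/34287) - 451) + 710663) = 1/((673181665320113/5672098410 - 451) + 710663) = 1/(670623548937203/5672098410 + 710663) = 1/(4701574021283033/5672098410) = 5672098410/4701574021283033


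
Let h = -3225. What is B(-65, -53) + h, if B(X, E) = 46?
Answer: -3179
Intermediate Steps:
B(-65, -53) + h = 46 - 3225 = -3179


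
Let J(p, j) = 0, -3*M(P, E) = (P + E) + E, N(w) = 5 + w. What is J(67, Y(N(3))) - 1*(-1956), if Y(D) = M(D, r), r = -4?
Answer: 1956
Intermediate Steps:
M(P, E) = -2*E/3 - P/3 (M(P, E) = -((P + E) + E)/3 = -((E + P) + E)/3 = -(P + 2*E)/3 = -2*E/3 - P/3)
Y(D) = 8/3 - D/3 (Y(D) = -⅔*(-4) - D/3 = 8/3 - D/3)
J(67, Y(N(3))) - 1*(-1956) = 0 - 1*(-1956) = 0 + 1956 = 1956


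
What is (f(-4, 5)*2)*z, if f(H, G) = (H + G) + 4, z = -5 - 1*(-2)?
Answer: -30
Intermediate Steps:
z = -3 (z = -5 + 2 = -3)
f(H, G) = 4 + G + H (f(H, G) = (G + H) + 4 = 4 + G + H)
(f(-4, 5)*2)*z = ((4 + 5 - 4)*2)*(-3) = (5*2)*(-3) = 10*(-3) = -30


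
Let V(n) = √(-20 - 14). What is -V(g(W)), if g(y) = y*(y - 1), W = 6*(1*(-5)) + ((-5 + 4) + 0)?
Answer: -I*√34 ≈ -5.8309*I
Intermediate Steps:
W = -31 (W = 6*(-5) + (-1 + 0) = -30 - 1 = -31)
g(y) = y*(-1 + y)
V(n) = I*√34 (V(n) = √(-34) = I*√34)
-V(g(W)) = -I*√34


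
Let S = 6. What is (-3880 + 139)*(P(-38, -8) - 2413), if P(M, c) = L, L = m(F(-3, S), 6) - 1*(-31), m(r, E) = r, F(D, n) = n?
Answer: 8888616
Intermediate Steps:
L = 37 (L = 6 - 1*(-31) = 6 + 31 = 37)
P(M, c) = 37
(-3880 + 139)*(P(-38, -8) - 2413) = (-3880 + 139)*(37 - 2413) = -3741*(-2376) = 8888616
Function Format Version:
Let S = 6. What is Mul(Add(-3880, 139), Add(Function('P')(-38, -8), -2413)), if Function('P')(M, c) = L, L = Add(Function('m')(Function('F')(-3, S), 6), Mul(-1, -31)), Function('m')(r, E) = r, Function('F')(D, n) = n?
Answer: 8888616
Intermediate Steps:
L = 37 (L = Add(6, Mul(-1, -31)) = Add(6, 31) = 37)
Function('P')(M, c) = 37
Mul(Add(-3880, 139), Add(Function('P')(-38, -8), -2413)) = Mul(Add(-3880, 139), Add(37, -2413)) = Mul(-3741, -2376) = 8888616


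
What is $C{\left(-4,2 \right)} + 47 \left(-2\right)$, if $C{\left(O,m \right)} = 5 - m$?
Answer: $-91$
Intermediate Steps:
$C{\left(-4,2 \right)} + 47 \left(-2\right) = \left(5 - 2\right) + 47 \left(-2\right) = \left(5 - 2\right) - 94 = 3 - 94 = -91$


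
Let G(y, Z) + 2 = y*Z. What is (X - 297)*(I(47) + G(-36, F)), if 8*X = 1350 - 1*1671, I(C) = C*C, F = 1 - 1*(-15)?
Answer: -4398807/8 ≈ -5.4985e+5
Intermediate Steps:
F = 16 (F = 1 + 15 = 16)
I(C) = C²
X = -321/8 (X = (1350 - 1*1671)/8 = (1350 - 1671)/8 = (⅛)*(-321) = -321/8 ≈ -40.125)
G(y, Z) = -2 + Z*y (G(y, Z) = -2 + y*Z = -2 + Z*y)
(X - 297)*(I(47) + G(-36, F)) = (-321/8 - 297)*(47² + (-2 + 16*(-36))) = -2697*(2209 + (-2 - 576))/8 = -2697*(2209 - 578)/8 = -2697/8*1631 = -4398807/8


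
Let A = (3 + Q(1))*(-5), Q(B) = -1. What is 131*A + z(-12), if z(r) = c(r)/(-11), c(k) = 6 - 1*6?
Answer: -1310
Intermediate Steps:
c(k) = 0 (c(k) = 6 - 6 = 0)
z(r) = 0 (z(r) = 0/(-11) = 0*(-1/11) = 0)
A = -10 (A = (3 - 1)*(-5) = 2*(-5) = -10)
131*A + z(-12) = 131*(-10) + 0 = -1310 + 0 = -1310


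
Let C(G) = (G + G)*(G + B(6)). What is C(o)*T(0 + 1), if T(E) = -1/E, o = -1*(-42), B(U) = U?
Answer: -4032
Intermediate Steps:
o = 42
C(G) = 2*G*(6 + G) (C(G) = (G + G)*(G + 6) = (2*G)*(6 + G) = 2*G*(6 + G))
C(o)*T(0 + 1) = (2*42*(6 + 42))*(-1/(0 + 1)) = (2*42*48)*(-1/1) = 4032*(-1*1) = 4032*(-1) = -4032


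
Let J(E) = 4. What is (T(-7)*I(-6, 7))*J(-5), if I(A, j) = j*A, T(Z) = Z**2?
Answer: -8232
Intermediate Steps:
I(A, j) = A*j
(T(-7)*I(-6, 7))*J(-5) = ((-7)**2*(-6*7))*4 = (49*(-42))*4 = -2058*4 = -8232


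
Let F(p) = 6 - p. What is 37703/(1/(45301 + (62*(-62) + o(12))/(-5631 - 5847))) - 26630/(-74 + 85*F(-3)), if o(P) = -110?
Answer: 2257771606918666/1321883 ≈ 1.7080e+9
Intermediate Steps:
37703/(1/(45301 + (62*(-62) + o(12))/(-5631 - 5847))) - 26630/(-74 + 85*F(-3)) = 37703/(1/(45301 + (62*(-62) - 110)/(-5631 - 5847))) - 26630/(-74 + 85*(6 - 1*(-3))) = 37703/(1/(45301 + (-3844 - 110)/(-11478))) - 26630/(-74 + 85*(6 + 3)) = 37703/(1/(45301 - 3954*(-1/11478))) - 26630/(-74 + 85*9) = 37703/(1/(45301 + 659/1913)) - 26630/(-74 + 765) = 37703/(1/(86661472/1913)) - 26630/691 = 37703/(1913/86661472) - 26630*1/691 = 37703*(86661472/1913) - 26630/691 = 3267397478816/1913 - 26630/691 = 2257771606918666/1321883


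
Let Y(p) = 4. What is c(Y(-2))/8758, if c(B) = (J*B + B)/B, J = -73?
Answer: -36/4379 ≈ -0.0082211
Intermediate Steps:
c(B) = -72 (c(B) = (-73*B + B)/B = (-72*B)/B = -72)
c(Y(-2))/8758 = -72/8758 = -72*1/8758 = -36/4379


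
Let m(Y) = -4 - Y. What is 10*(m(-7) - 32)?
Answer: -290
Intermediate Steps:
10*(m(-7) - 32) = 10*((-4 - 1*(-7)) - 32) = 10*((-4 + 7) - 32) = 10*(3 - 32) = 10*(-29) = -290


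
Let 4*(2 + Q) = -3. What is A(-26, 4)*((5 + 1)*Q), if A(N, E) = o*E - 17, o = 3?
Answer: 165/2 ≈ 82.500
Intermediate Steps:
Q = -11/4 (Q = -2 + (¼)*(-3) = -2 - ¾ = -11/4 ≈ -2.7500)
A(N, E) = -17 + 3*E (A(N, E) = 3*E - 17 = -17 + 3*E)
A(-26, 4)*((5 + 1)*Q) = (-17 + 3*4)*((5 + 1)*(-11/4)) = (-17 + 12)*(6*(-11/4)) = -5*(-33/2) = 165/2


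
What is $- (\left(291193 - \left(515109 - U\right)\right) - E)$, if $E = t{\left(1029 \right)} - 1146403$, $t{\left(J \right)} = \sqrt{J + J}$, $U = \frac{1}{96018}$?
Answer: $- \frac{88575356767}{96018} + 7 \sqrt{42} \approx -9.2244 \cdot 10^{5}$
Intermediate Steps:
$U = \frac{1}{96018} \approx 1.0415 \cdot 10^{-5}$
$t{\left(J \right)} = \sqrt{2} \sqrt{J}$ ($t{\left(J \right)} = \sqrt{2 J} = \sqrt{2} \sqrt{J}$)
$E = -1146403 + 7 \sqrt{42}$ ($E = \sqrt{2} \sqrt{1029} - 1146403 = \sqrt{2} \cdot 7 \sqrt{21} - 1146403 = 7 \sqrt{42} - 1146403 = -1146403 + 7 \sqrt{42} \approx -1.1464 \cdot 10^{6}$)
$- (\left(291193 - \left(515109 - U\right)\right) - E) = - (\left(291193 - \left(515109 - \frac{1}{96018}\right)\right) - \left(-1146403 + 7 \sqrt{42}\right)) = - (\left(291193 - \left(515109 - \frac{1}{96018}\right)\right) + \left(1146403 - 7 \sqrt{42}\right)) = - (\left(291193 - \frac{49459735961}{96018}\right) + \left(1146403 - 7 \sqrt{42}\right)) = - (- \frac{21499966487}{96018} + \left(1146403 - 7 \sqrt{42}\right)) = - (\frac{88575356767}{96018} - 7 \sqrt{42}) = - \frac{88575356767}{96018} + 7 \sqrt{42}$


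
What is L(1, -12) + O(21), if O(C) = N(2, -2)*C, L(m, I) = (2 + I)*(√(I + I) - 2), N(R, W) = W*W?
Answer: 104 - 20*I*√6 ≈ 104.0 - 48.99*I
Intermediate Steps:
N(R, W) = W²
L(m, I) = (-2 + √2*√I)*(2 + I) (L(m, I) = (2 + I)*(√(2*I) - 2) = (2 + I)*(√2*√I - 2) = (2 + I)*(-2 + √2*√I) = (-2 + √2*√I)*(2 + I))
O(C) = 4*C (O(C) = (-2)²*C = 4*C)
L(1, -12) + O(21) = (-4 - 2*(-12) + √2*(-12)^(3/2) + 2*√2*√(-12)) + 4*21 = (-4 + 24 + √2*(-24*I*√3) + 2*√2*(2*I*√3)) + 84 = (-4 + 24 - 24*I*√6 + 4*I*√6) + 84 = (20 - 20*I*√6) + 84 = 104 - 20*I*√6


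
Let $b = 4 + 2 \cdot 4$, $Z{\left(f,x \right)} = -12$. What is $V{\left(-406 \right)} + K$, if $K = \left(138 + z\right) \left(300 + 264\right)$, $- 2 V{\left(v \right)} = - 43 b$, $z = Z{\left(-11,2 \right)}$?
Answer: $71322$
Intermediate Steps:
$b = 12$ ($b = 4 + 8 = 12$)
$z = -12$
$V{\left(v \right)} = 258$ ($V{\left(v \right)} = - \frac{\left(-43\right) 12}{2} = \left(- \frac{1}{2}\right) \left(-516\right) = 258$)
$K = 71064$ ($K = \left(138 - 12\right) \left(300 + 264\right) = 126 \cdot 564 = 71064$)
$V{\left(-406 \right)} + K = 258 + 71064 = 71322$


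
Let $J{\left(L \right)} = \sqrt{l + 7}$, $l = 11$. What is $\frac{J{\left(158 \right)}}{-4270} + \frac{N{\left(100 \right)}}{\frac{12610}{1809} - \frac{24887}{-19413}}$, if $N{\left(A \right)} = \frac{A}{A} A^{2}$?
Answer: $\frac{13006710000}{10734019} - \frac{3 \sqrt{2}}{4270} \approx 1211.7$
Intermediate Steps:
$J{\left(L \right)} = 3 \sqrt{2}$ ($J{\left(L \right)} = \sqrt{11 + 7} = \sqrt{18} = 3 \sqrt{2}$)
$N{\left(A \right)} = A^{2}$ ($N{\left(A \right)} = 1 A^{2} = A^{2}$)
$\frac{J{\left(158 \right)}}{-4270} + \frac{N{\left(100 \right)}}{\frac{12610}{1809} - \frac{24887}{-19413}} = \frac{3 \sqrt{2}}{-4270} + \frac{100^{2}}{\frac{12610}{1809} - \frac{24887}{-19413}} = 3 \sqrt{2} \left(- \frac{1}{4270}\right) + \frac{10000}{12610 \cdot \frac{1}{1809} - - \frac{24887}{19413}} = - \frac{3 \sqrt{2}}{4270} + \frac{10000}{\frac{12610}{1809} + \frac{24887}{19413}} = - \frac{3 \sqrt{2}}{4270} + \frac{10000}{\frac{10734019}{1300671}} = - \frac{3 \sqrt{2}}{4270} + 10000 \cdot \frac{1300671}{10734019} = - \frac{3 \sqrt{2}}{4270} + \frac{13006710000}{10734019} = \frac{13006710000}{10734019} - \frac{3 \sqrt{2}}{4270}$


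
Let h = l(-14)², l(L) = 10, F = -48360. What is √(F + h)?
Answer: 2*I*√12065 ≈ 219.68*I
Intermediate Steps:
h = 100 (h = 10² = 100)
√(F + h) = √(-48360 + 100) = √(-48260) = 2*I*√12065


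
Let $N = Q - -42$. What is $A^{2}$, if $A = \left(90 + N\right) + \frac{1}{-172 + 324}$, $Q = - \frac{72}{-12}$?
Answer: $\frac{440034529}{23104} \approx 19046.0$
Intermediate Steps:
$Q = 6$ ($Q = \left(-72\right) \left(- \frac{1}{12}\right) = 6$)
$N = 48$ ($N = 6 - -42 = 6 + 42 = 48$)
$A = \frac{20977}{152}$ ($A = \left(90 + 48\right) + \frac{1}{-172 + 324} = 138 + \frac{1}{152} = \frac{20977}{152} \approx 138.01$)
$A^{2} = \left(\frac{20977}{152}\right)^{2} = \frac{440034529}{23104}$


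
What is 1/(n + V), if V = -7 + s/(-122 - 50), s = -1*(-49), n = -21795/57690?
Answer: -330756/2534477 ≈ -0.13050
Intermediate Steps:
n = -1453/3846 (n = -21795*1/57690 = -1453/3846 ≈ -0.37780)
s = 49
V = -1253/172 (V = -7 + 49/(-122 - 50) = -7 + 49/(-172) = -7 - 1/172*49 = -7 - 49/172 = -1253/172 ≈ -7.2849)
1/(n + V) = 1/(-1453/3846 - 1253/172) = 1/(-2534477/330756) = -330756/2534477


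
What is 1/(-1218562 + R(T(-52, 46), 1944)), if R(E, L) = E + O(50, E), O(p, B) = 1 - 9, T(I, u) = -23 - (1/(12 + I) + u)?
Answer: -40/48745559 ≈ -8.2059e-7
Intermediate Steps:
T(I, u) = -23 - u - 1/(12 + I) (T(I, u) = -23 - (u + 1/(12 + I)) = -23 + (-u - 1/(12 + I)) = -23 - u - 1/(12 + I))
O(p, B) = -8
R(E, L) = -8 + E (R(E, L) = E - 8 = -8 + E)
1/(-1218562 + R(T(-52, 46), 1944)) = 1/(-1218562 + (-8 + (-277 - 23*(-52) - 12*46 - 1*(-52)*46)/(12 - 52))) = 1/(-1218562 + (-8 + (-277 + 1196 - 552 + 2392)/(-40))) = 1/(-1218562 + (-8 - 1/40*2759)) = 1/(-1218562 + (-8 - 2759/40)) = 1/(-1218562 - 3079/40) = 1/(-48745559/40) = -40/48745559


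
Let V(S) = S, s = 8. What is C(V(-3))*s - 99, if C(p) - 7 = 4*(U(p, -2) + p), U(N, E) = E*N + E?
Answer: -11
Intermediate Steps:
U(N, E) = E + E*N
C(p) = -1 - 4*p (C(p) = 7 + 4*(-2*(1 + p) + p) = 7 + 4*((-2 - 2*p) + p) = 7 + 4*(-2 - p) = 7 + (-8 - 4*p) = -1 - 4*p)
C(V(-3))*s - 99 = (-1 - 4*(-3))*8 - 99 = (-1 + 12)*8 - 99 = 11*8 - 99 = 88 - 99 = -11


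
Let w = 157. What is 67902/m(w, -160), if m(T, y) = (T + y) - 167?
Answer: -33951/85 ≈ -399.42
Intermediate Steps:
m(T, y) = -167 + T + y
67902/m(w, -160) = 67902/(-167 + 157 - 160) = 67902/(-170) = 67902*(-1/170) = -33951/85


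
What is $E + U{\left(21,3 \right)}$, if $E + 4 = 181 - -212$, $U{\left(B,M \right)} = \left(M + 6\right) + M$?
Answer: $401$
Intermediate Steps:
$U{\left(B,M \right)} = 6 + 2 M$ ($U{\left(B,M \right)} = \left(6 + M\right) + M = 6 + 2 M$)
$E = 389$ ($E = -4 + \left(181 - -212\right) = -4 + \left(181 + 212\right) = -4 + 393 = 389$)
$E + U{\left(21,3 \right)} = 389 + \left(6 + 2 \cdot 3\right) = 389 + \left(6 + 6\right) = 389 + 12 = 401$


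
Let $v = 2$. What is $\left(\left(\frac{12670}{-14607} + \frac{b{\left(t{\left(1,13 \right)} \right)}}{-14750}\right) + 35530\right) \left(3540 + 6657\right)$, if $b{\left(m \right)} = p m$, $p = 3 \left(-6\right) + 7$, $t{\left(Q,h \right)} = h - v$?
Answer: $\frac{8672966415487451}{23939250} \approx 3.6229 \cdot 10^{8}$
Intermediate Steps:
$t{\left(Q,h \right)} = -2 + h$ ($t{\left(Q,h \right)} = h - 2 = -2 + h$)
$p = -11$ ($p = -18 + 7 = -11$)
$b{\left(m \right)} = - 11 m$
$\left(\left(\frac{12670}{-14607} + \frac{b{\left(t{\left(1,13 \right)} \right)}}{-14750}\right) + 35530\right) \left(3540 + 6657\right) = \left(\left(\frac{12670}{-14607} + \frac{\left(-11\right) \left(-2 + 13\right)}{-14750}\right) + 35530\right) \left(3540 + 6657\right) = \left(\left(12670 \left(- \frac{1}{14607}\right) + \left(-11\right) 11 \left(- \frac{1}{14750}\right)\right) + 35530\right) 10197 = \left(\left(- \frac{12670}{14607} - - \frac{121}{14750}\right) + 35530\right) 10197 = \left(\left(- \frac{12670}{14607} + \frac{121}{14750}\right) + 35530\right) 10197 = \left(- \frac{185115053}{215453250} + 35530\right) 10197 = \frac{7654868857447}{215453250} \cdot 10197 = \frac{8672966415487451}{23939250}$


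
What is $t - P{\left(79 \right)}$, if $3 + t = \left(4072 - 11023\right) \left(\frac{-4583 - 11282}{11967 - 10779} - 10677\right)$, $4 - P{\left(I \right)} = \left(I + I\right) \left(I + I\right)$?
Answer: $\frac{29436109669}{396} \approx 7.4334 \cdot 10^{7}$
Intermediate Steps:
$P{\left(I \right)} = 4 - 4 I^{2}$ ($P{\left(I \right)} = 4 - \left(I + I\right) \left(I + I\right) = 4 - 2 I 2 I = 4 - 4 I^{2}$)
$t = \frac{29426225509}{396}$ ($t = -3 + \left(4072 - 11023\right) \left(\frac{-4583 - 11282}{11967 - 10779} - 10677\right) = -3 - 6951 \left(- \frac{15865}{1188} - 10677\right) = -3 - - \frac{29426226697}{396} = -3 + \frac{29426226697}{396} = \frac{29426225509}{396} \approx 7.4309 \cdot 10^{7}$)
$t - P{\left(79 \right)} = \frac{29426225509}{396} - \left(4 - 4 \cdot 79^{2}\right) = \frac{29426225509}{396} - \left(4 - 24964\right) = \frac{29426225509}{396} - -24960 = \frac{29426225509}{396} + 24960 = \frac{29436109669}{396}$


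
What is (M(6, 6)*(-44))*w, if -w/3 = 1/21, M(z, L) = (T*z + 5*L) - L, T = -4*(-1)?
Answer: 2112/7 ≈ 301.71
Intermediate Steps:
T = 4
M(z, L) = 4*L + 4*z (M(z, L) = (4*z + 5*L) - L = 4*L + 4*z)
w = -1/7 (w = -3/21 = -3*1/21 = -1/7 ≈ -0.14286)
(M(6, 6)*(-44))*w = ((4*6 + 4*6)*(-44))*(-1/7) = ((24 + 24)*(-44))*(-1/7) = (48*(-44))*(-1/7) = -2112*(-1/7) = 2112/7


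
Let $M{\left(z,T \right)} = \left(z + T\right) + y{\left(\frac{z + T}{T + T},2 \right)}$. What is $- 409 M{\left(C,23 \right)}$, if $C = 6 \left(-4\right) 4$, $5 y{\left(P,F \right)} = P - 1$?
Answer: $\frac{6915781}{230} \approx 30069.0$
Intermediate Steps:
$y{\left(P,F \right)} = - \frac{1}{5} + \frac{P}{5}$ ($y{\left(P,F \right)} = \frac{P - 1}{5} = \frac{-1 + P}{5} = - \frac{1}{5} + \frac{P}{5}$)
$C = -96$ ($C = \left(-24\right) 4 = -96$)
$M{\left(z,T \right)} = - \frac{1}{5} + T + z + \frac{T + z}{10 T}$ ($M{\left(z,T \right)} = \left(z + T\right) - \left(\frac{1}{5} - \frac{\left(z + T\right) \frac{1}{T + T}}{5}\right) = \left(T + z\right) - \left(\frac{1}{5} - \frac{\left(T + z\right) \frac{1}{2 T}}{5}\right) = \left(T + z\right) + \left(- \frac{1}{5} + \frac{\left(T + z\right) \frac{1}{2 T}}{5}\right) = \left(T + z\right) - \left(\frac{1}{5} - \frac{\frac{1}{2} \frac{1}{T} \left(T + z\right)}{5}\right) = \left(T + z\right) - \left(\frac{1}{5} - \frac{T + z}{10 T}\right) = - \frac{1}{5} + T + z + \frac{T + z}{10 T}$)
$- 409 M{\left(C,23 \right)} = - 409 \left(- \frac{1}{10} + 23 - 96 + \frac{1}{10} \left(-96\right) \frac{1}{23}\right) = - 409 \left(- \frac{1}{10} + 23 - 96 - \frac{48}{115}\right) = \left(-409\right) \left(- \frac{16909}{230}\right) = \frac{6915781}{230}$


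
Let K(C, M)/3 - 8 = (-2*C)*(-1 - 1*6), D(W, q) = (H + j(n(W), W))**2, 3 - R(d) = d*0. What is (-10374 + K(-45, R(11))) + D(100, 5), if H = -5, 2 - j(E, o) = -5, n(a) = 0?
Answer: -12236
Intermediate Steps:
R(d) = 3 (R(d) = 3 - d*0 = 3 - 1*0 = 3 + 0 = 3)
j(E, o) = 7 (j(E, o) = 2 - 1*(-5) = 2 + 5 = 7)
D(W, q) = 4 (D(W, q) = (-5 + 7)**2 = 2**2 = 4)
K(C, M) = 24 + 42*C (K(C, M) = 24 + 3*((-2*C)*(-1 - 1*6)) = 24 + 3*((-2*C)*(-1 - 6)) = 24 + 3*(-2*C*(-7)) = 24 + 3*(14*C) = 24 + 42*C)
(-10374 + K(-45, R(11))) + D(100, 5) = (-10374 + (24 + 42*(-45))) + 4 = (-10374 + (24 - 1890)) + 4 = (-10374 - 1866) + 4 = -12240 + 4 = -12236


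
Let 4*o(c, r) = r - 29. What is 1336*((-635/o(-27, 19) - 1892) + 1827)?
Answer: 252504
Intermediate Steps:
o(c, r) = -29/4 + r/4 (o(c, r) = (r - 29)/4 = (-29 + r)/4 = -29/4 + r/4)
1336*((-635/o(-27, 19) - 1892) + 1827) = 1336*((-635/(-29/4 + (¼)*19) - 1892) + 1827) = 1336*((-635/(-29/4 + 19/4) - 1892) + 1827) = 1336*((-635/(-5/2) - 1892) + 1827) = 1336*((-635*(-⅖) - 1892) + 1827) = 1336*((254 - 1892) + 1827) = 1336*(-1638 + 1827) = 1336*189 = 252504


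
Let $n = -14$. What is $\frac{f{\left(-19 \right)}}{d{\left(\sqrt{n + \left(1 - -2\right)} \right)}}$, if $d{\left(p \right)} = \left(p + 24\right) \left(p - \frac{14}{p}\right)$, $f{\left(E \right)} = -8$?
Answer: $\frac{88}{14675} + \frac{192 i \sqrt{11}}{14675} \approx 0.0059966 + 0.043393 i$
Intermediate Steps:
$d{\left(p \right)} = \left(24 + p\right) \left(p - \frac{14}{p}\right)$
$\frac{f{\left(-19 \right)}}{d{\left(\sqrt{n + \left(1 - -2\right)} \right)}} = - \frac{8}{-14 + \left(\sqrt{-14 + \left(1 - -2\right)}\right)^{2} - \frac{336}{\sqrt{-14 + \left(1 - -2\right)}} + 24 \sqrt{-14 + \left(1 - -2\right)}} = - \frac{8}{-14 + \left(\sqrt{-14 + \left(1 + 2\right)}\right)^{2} - \frac{336}{\sqrt{-14 + \left(1 + 2\right)}} + 24 \sqrt{-14 + \left(1 + 2\right)}} = - \frac{8}{-14 + \left(\sqrt{-14 + 3}\right)^{2} - \frac{336}{\sqrt{-14 + 3}} + 24 \sqrt{-14 + 3}} = - \frac{8}{-14 + \left(\sqrt{-11}\right)^{2} - \frac{336}{\sqrt{-11}} + 24 \sqrt{-11}} = - \frac{8}{-14 + \left(i \sqrt{11}\right)^{2} - \frac{336}{i \sqrt{11}} + 24 i \sqrt{11}} = - \frac{8}{-14 - 11 - 336 \left(- \frac{i \sqrt{11}}{11}\right) + 24 i \sqrt{11}} = - \frac{8}{-14 - 11 + \frac{336 i \sqrt{11}}{11} + 24 i \sqrt{11}} = - \frac{8}{-25 + \frac{600 i \sqrt{11}}{11}}$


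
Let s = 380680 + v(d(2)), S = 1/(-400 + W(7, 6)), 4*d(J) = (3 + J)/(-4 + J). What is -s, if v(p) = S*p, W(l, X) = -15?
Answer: -252771521/664 ≈ -3.8068e+5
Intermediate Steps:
d(J) = (3 + J)/(4*(-4 + J)) (d(J) = ((3 + J)/(-4 + J))/4 = (3 + J)/(4*(-4 + J)))
S = -1/415 (S = 1/(-400 - 15) = 1/(-415) = -1/415 ≈ -0.0024096)
v(p) = -p/415
s = 252771521/664 (s = 380680 - (3 + 2)/(1660*(-4 + 2)) = 380680 - 5/(1660*(-2)) = 380680 - (-1)*5/(1660*2) = 380680 - 1/415*(-5/8) = 380680 + 1/664 = 252771521/664 ≈ 3.8068e+5)
-s = -1*252771521/664 = -252771521/664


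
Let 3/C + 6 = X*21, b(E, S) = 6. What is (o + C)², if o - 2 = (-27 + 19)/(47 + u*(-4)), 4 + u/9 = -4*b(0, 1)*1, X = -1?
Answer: 319086769/90155025 ≈ 3.5393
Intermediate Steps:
u = -252 (u = -36 + 9*(-4*6*1) = -36 + 9*(-24*1) = -36 + 9*(-24) = -36 - 216 = -252)
C = -⅑ (C = 3/(-6 - 1*21) = 3/(-6 - 21) = 3/(-27) = 3*(-1/27) = -⅑ ≈ -0.11111)
o = 2102/1055 (o = 2 + (-27 + 19)/(47 - 252*(-4)) = 2 - 8/(47 + 1008) = 2 - 8/1055 = 2102/1055 ≈ 1.9924)
(o + C)² = (2102/1055 - ⅑)² = (17863/9495)² = 319086769/90155025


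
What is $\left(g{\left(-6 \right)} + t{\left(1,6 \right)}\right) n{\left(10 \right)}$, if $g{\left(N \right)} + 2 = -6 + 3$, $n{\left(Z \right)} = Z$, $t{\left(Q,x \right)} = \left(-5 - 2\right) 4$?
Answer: $-330$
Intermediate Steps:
$t{\left(Q,x \right)} = -28$ ($t{\left(Q,x \right)} = \left(-7\right) 4 = -28$)
$g{\left(N \right)} = -5$ ($g{\left(N \right)} = -2 + \left(-6 + 3\right) = -2 - 3 = -5$)
$\left(g{\left(-6 \right)} + t{\left(1,6 \right)}\right) n{\left(10 \right)} = \left(-5 - 28\right) 10 = \left(-33\right) 10 = -330$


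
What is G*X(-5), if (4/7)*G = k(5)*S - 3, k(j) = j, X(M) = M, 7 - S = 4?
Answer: -105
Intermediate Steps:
S = 3 (S = 7 - 1*4 = 7 - 4 = 3)
G = 21 (G = 7*(5*3 - 3)/4 = 7*(15 - 3)/4 = (7/4)*12 = 21)
G*X(-5) = 21*(-5) = -105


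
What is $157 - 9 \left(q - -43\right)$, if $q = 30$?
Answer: $-500$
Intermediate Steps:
$157 - 9 \left(q - -43\right) = 157 - 9 \left(30 - -43\right) = 157 - 9 \left(30 + 43\right) = 157 - 657 = -500$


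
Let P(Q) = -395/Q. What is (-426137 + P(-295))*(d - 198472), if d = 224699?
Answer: -659399338908/59 ≈ -1.1176e+10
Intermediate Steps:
(-426137 + P(-295))*(d - 198472) = (-426137 - 395/(-295))*(224699 - 198472) = (-426137 - 395*(-1/295))*26227 = (-426137 + 79/59)*26227 = -25142004/59*26227 = -659399338908/59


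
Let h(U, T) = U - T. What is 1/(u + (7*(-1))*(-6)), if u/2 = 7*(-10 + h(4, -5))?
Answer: 1/28 ≈ 0.035714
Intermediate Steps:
u = -14 (u = 2*(7*(-10 + (4 - 1*(-5)))) = 2*(7*(-10 + (4 + 5))) = 2*(7*(-10 + 9)) = 2*(7*(-1)) = 2*(-7) = -14)
1/(u + (7*(-1))*(-6)) = 1/(-14 + (7*(-1))*(-6)) = 1/(-14 - 7*(-6)) = 1/(-14 + 42) = 1/28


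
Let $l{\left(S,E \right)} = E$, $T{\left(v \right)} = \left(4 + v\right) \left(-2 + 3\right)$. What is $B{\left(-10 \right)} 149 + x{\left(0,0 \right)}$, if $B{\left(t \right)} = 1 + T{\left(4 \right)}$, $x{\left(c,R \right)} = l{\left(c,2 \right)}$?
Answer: $1343$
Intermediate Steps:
$T{\left(v \right)} = 4 + v$ ($T{\left(v \right)} = \left(4 + v\right) 1 = 4 + v$)
$x{\left(c,R \right)} = 2$
$B{\left(t \right)} = 9$ ($B{\left(t \right)} = 1 + \left(4 + 4\right) = 1 + 8 = 9$)
$B{\left(-10 \right)} 149 + x{\left(0,0 \right)} = 9 \cdot 149 + 2 = 1341 + 2 = 1343$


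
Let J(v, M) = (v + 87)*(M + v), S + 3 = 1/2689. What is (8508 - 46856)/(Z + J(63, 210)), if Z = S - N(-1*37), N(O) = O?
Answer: -103117772/110205977 ≈ -0.93568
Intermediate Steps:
S = -8066/2689 (S = -3 + 1/2689 = -8066/2689 ≈ -2.9996)
J(v, M) = (87 + v)*(M + v)
Z = 91427/2689 (Z = -8066/2689 - (-1)*37 = -8066/2689 - 1*(-37) = -8066/2689 + 37 = 91427/2689 ≈ 34.000)
(8508 - 46856)/(Z + J(63, 210)) = (8508 - 46856)/(91427/2689 + (63**2 + 87*210 + 87*63 + 210*63)) = -38348/(91427/2689 + (3969 + 18270 + 5481 + 13230)) = -38348/(91427/2689 + 40950) = -38348/110205977/2689 = -38348*2689/110205977 = -103117772/110205977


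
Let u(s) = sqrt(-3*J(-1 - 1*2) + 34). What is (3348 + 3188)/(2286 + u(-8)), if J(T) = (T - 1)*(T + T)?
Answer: 7470648/2612917 - 3268*I*sqrt(38)/2612917 ≈ 2.8591 - 0.0077099*I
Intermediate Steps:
J(T) = 2*T*(-1 + T) (J(T) = (-1 + T)*(2*T) = 2*T*(-1 + T))
u(s) = I*sqrt(38) (u(s) = sqrt(-6*(-1 - 1*2)*(-1 + (-1 - 1*2)) + 34) = sqrt(-6*(-1 - 2)*(-1 + (-1 - 2)) + 34) = sqrt(-6*(-3)*(-1 - 3) + 34) = sqrt(-6*(-3)*(-4) + 34) = sqrt(-3*24 + 34) = sqrt(-72 + 34) = sqrt(-38) = I*sqrt(38))
(3348 + 3188)/(2286 + u(-8)) = (3348 + 3188)/(2286 + I*sqrt(38)) = 6536/(2286 + I*sqrt(38))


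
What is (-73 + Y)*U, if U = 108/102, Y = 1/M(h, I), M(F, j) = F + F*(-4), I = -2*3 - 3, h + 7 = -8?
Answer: -6568/85 ≈ -77.271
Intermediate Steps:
h = -15 (h = -7 - 8 = -15)
I = -9 (I = -6 - 3 = -9)
M(F, j) = -3*F (M(F, j) = F - 4*F = -3*F)
Y = 1/45 (Y = 1/(-3*(-15)) = 1/45 ≈ 0.022222)
U = 18/17 (U = 108*(1/102) = 18/17 ≈ 1.0588)
(-73 + Y)*U = (-73 + 1/45)*(18/17) = -3284/45*18/17 = -6568/85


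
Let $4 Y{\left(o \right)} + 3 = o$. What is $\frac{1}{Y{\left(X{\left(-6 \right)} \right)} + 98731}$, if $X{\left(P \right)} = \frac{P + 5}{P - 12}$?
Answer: $\frac{72}{7108579} \approx 1.0129 \cdot 10^{-5}$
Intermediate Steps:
$X{\left(P \right)} = \frac{5 + P}{-12 + P}$
$Y{\left(o \right)} = - \frac{3}{4} + \frac{o}{4}$
$\frac{1}{Y{\left(X{\left(-6 \right)} \right)} + 98731} = \frac{1}{\left(- \frac{3}{4} + \frac{\frac{1}{-12 - 6} \left(5 - 6\right)}{4}\right) + 98731} = \frac{1}{\left(- \frac{3}{4} + \frac{\frac{1}{-18} \left(-1\right)}{4}\right) + 98731} = \frac{1}{\left(- \frac{3}{4} + \frac{\left(- \frac{1}{18}\right) \left(-1\right)}{4}\right) + 98731} = \frac{1}{\left(- \frac{3}{4} + \frac{1}{4} \cdot \frac{1}{18}\right) + 98731} = \frac{1}{\left(- \frac{3}{4} + \frac{1}{72}\right) + 98731} = \frac{1}{- \frac{53}{72} + 98731} = \frac{1}{\frac{7108579}{72}} = \frac{72}{7108579}$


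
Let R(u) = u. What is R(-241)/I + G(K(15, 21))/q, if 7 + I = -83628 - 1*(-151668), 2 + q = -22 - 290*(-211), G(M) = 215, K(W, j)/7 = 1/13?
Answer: -16273/594472354 ≈ -2.7374e-5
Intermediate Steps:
K(W, j) = 7/13
q = 61166 (q = -2 + (-22 - 290*(-211)) = -2 + (-22 + 61190) = -2 + 61168 = 61166)
I = 68033 (I = -7 + (-83628 - 1*(-151668)) = -7 + (-83628 + 151668) = -7 + 68040 = 68033)
R(-241)/I + G(K(15, 21))/q = -241/68033 + 215/61166 = -16273/594472354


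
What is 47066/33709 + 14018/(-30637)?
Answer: 969428280/1032742633 ≈ 0.93869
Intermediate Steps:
47066/33709 + 14018/(-30637) = 47066*(1/33709) + 14018*(-1/30637) = 47066/33709 - 14018/30637 = 969428280/1032742633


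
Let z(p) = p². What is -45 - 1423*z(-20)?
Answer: -569245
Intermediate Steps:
-45 - 1423*z(-20) = -45 - 1423*(-20)² = -45 - 1423*400 = -45 - 569200 = -569245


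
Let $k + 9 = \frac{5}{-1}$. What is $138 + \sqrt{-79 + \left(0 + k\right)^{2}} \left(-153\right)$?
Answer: $138 - 459 \sqrt{13} \approx -1516.9$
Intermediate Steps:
$k = -14$ ($k = -9 + \frac{5}{-1} = -9 + 5 \left(-1\right) = -9 - 5 = -14$)
$138 + \sqrt{-79 + \left(0 + k\right)^{2}} \left(-153\right) = 138 + \sqrt{-79 + \left(0 - 14\right)^{2}} \left(-153\right) = 138 + \sqrt{-79 + \left(-14\right)^{2}} \left(-153\right) = 138 + \sqrt{-79 + 196} \left(-153\right) = 138 + \sqrt{117} \left(-153\right) = 138 + 3 \sqrt{13} \left(-153\right) = 138 - 459 \sqrt{13}$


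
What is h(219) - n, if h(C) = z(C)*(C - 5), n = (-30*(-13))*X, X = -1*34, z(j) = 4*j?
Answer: 200724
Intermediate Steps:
X = -34
n = -13260 (n = -30*(-13)*(-34) = 390*(-34) = -13260)
h(C) = 4*C*(-5 + C) (h(C) = (4*C)*(C - 5) = (4*C)*(-5 + C) = 4*C*(-5 + C))
h(219) - n = 4*219*(-5 + 219) - 1*(-13260) = 4*219*214 + 13260 = 187464 + 13260 = 200724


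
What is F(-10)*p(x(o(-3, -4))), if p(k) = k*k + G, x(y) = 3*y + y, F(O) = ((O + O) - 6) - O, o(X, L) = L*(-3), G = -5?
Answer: -36784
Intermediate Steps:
o(X, L) = -3*L
F(O) = -6 + O (F(O) = (2*O - 6) - O = (-6 + 2*O) - O = -6 + O)
x(y) = 4*y
p(k) = -5 + k**2 (p(k) = k*k - 5 = k**2 - 5 = -5 + k**2)
F(-10)*p(x(o(-3, -4))) = (-6 - 10)*(-5 + (4*(-3*(-4)))**2) = -16*(-5 + (4*12)**2) = -16*(-5 + 48**2) = -16*(-5 + 2304) = -16*2299 = -36784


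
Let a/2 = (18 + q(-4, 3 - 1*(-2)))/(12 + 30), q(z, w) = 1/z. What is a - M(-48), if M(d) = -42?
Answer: 3599/84 ≈ 42.845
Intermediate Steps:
q(z, w) = 1/z
a = 71/84 (a = 2*((18 + 1/(-4))/(12 + 30)) = 2*((18 - ¼)/42) = 2*((71/4)*(1/42)) = 2*(71/168) = 71/84 ≈ 0.84524)
a - M(-48) = 71/84 - 1*(-42) = 71/84 + 42 = 3599/84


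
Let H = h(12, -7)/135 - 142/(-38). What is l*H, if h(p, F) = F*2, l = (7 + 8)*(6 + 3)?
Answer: 9319/19 ≈ 490.47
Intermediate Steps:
l = 135 (l = 15*9 = 135)
h(p, F) = 2*F
H = 9319/2565 (H = (2*(-7))/135 - 142/(-38) = -14*1/135 - 142*(-1/38) = -14/135 + 71/19 = 9319/2565 ≈ 3.6331)
l*H = 135*(9319/2565) = 9319/19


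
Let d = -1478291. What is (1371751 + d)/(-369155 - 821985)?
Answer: 5327/59557 ≈ 0.089444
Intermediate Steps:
(1371751 + d)/(-369155 - 821985) = (1371751 - 1478291)/(-369155 - 821985) = -106540/(-1191140) = -106540*(-1/1191140) = 5327/59557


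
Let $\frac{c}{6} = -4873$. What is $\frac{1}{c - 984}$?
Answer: $- \frac{1}{30222} \approx -3.3088 \cdot 10^{-5}$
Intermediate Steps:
$c = -29238$ ($c = 6 \left(-4873\right) = -29238$)
$\frac{1}{c - 984} = \frac{1}{-29238 - 984} = \frac{1}{-30222} = - \frac{1}{30222}$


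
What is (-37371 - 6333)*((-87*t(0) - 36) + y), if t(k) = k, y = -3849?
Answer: 169790040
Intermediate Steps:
(-37371 - 6333)*((-87*t(0) - 36) + y) = (-37371 - 6333)*((-87*0 - 36) - 3849) = -43704*((0 - 36) - 3849) = -43704*(-36 - 3849) = -43704*(-3885) = 169790040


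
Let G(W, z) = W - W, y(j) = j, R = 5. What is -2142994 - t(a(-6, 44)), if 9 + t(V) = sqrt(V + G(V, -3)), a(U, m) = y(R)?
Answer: -2142985 - sqrt(5) ≈ -2.1430e+6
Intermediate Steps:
G(W, z) = 0
a(U, m) = 5
t(V) = -9 + sqrt(V) (t(V) = -9 + sqrt(V + 0) = -9 + sqrt(V))
-2142994 - t(a(-6, 44)) = -2142994 - (-9 + sqrt(5)) = -2142994 + (9 - sqrt(5)) = -2142985 - sqrt(5)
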